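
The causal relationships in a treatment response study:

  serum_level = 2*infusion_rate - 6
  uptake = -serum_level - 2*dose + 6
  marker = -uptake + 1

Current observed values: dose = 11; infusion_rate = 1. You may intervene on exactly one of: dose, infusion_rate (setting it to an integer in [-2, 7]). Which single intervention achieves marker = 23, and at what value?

Intervening on dose: marker = 2*dose - 9. Reaching 23 requires dose = 16, outside [-2, 7].
Intervening on infusion_rate: with other inputs at their observed values, marker = 2*infusion_rate + 11. Solving for 23 gives infusion_rate = 6, within [-2, 7].

set infusion_rate = 6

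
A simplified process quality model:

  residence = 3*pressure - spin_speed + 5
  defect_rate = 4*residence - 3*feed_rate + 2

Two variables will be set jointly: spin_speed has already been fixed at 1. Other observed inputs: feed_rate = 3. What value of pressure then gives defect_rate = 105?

pressure = 8

With spin_speed held at 1:
Substituting into the residence equation gives residence = 3*pressure + 4.
Substituting into the defect_rate equation gives defect_rate = 12*pressure + 9.
Solve 12*pressure + 9 = 105: pressure = (105 - 9) / 12 = 8.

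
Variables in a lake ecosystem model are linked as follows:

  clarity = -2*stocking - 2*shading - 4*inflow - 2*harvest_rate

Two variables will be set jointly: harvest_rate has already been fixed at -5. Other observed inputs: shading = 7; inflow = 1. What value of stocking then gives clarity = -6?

stocking = -1

With harvest_rate held at -5:
Substituting into the clarity equation gives clarity = -2*stocking - 8.
Solve -2*stocking - 8 = -6: stocking = (-6 + 8) / -2 = -1.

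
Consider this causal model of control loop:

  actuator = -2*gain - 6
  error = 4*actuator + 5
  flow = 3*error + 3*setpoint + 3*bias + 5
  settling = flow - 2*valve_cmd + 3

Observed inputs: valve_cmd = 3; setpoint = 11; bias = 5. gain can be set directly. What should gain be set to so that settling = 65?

Substituting into the error equation gives error = -8*gain - 19.
Substituting into the flow equation gives flow = -24*gain - 4.
So settling = -24*gain - 7.
Solve -24*gain - 7 = 65: gain = (65 + 7) / -24 = -3.

gain = -3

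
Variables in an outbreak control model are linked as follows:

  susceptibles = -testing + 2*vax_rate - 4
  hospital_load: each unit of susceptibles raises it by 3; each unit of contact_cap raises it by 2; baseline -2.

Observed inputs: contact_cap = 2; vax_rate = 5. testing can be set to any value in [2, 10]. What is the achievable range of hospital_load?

-10 to 14

Substituting into the susceptibles equation gives susceptibles = -testing + 6.
So hospital_load = -3*testing + 20.
Linear in testing, so extremes are at the endpoints: testing = 2 gives hospital_load = 14; testing = 10 gives hospital_load = -10.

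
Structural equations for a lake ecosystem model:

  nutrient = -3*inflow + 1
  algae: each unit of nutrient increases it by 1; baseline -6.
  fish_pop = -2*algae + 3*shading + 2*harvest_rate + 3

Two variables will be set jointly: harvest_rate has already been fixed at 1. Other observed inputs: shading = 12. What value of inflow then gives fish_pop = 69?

With harvest_rate held at 1:
Substituting into the algae equation gives algae = -3*inflow - 5.
So fish_pop = 6*inflow + 51.
Solve 6*inflow + 51 = 69: inflow = (69 - 51) / 6 = 3.

inflow = 3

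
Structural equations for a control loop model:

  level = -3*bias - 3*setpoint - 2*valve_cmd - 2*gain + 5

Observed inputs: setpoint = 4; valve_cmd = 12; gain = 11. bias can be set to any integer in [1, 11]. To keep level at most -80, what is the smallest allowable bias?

bias = 9

Substituting into the level equation gives level = -3*bias - 53.
Require -3*bias - 53 ≤ -80, so bias ≥ 9.
The smallest integer in [1, 11] satisfying this is 9.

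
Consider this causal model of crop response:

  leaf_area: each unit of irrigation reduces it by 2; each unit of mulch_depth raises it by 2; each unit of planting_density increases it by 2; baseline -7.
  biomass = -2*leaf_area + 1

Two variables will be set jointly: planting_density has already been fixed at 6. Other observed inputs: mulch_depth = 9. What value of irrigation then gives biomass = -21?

irrigation = 6

With planting_density held at 6:
Substituting into the leaf_area equation gives leaf_area = -2*irrigation + 23.
Substituting into the biomass equation gives biomass = 4*irrigation - 45.
Solve 4*irrigation - 45 = -21: irrigation = (-21 + 45) / 4 = 6.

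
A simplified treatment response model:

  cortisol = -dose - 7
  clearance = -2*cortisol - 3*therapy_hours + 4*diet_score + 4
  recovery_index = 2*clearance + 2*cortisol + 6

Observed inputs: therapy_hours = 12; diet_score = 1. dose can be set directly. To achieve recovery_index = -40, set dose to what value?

dose = -2

Substituting into the clearance equation gives clearance = 2*dose - 14.
This gives recovery_index = 2*dose - 36.
Solve 2*dose - 36 = -40: dose = (-40 + 36) / 2 = -2.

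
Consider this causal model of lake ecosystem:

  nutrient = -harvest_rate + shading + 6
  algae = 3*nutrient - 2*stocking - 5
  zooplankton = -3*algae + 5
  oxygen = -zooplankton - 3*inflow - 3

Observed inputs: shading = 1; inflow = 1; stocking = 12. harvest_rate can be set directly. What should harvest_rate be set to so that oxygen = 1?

harvest_rate = -4

Substituting into the nutrient equation gives nutrient = -harvest_rate + 7.
So algae = -3*harvest_rate - 8.
zooplankton becomes 9*harvest_rate + 29.
oxygen becomes -9*harvest_rate - 35.
Solve -9*harvest_rate - 35 = 1: harvest_rate = (1 + 35) / -9 = -4.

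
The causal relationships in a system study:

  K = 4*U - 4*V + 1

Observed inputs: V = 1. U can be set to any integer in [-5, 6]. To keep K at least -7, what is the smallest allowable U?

Substituting into the K equation gives K = 4*U - 3.
Require 4*U - 3 ≥ -7, so U ≥ -1.
The smallest integer in [-5, 6] satisfying this is -1.

U = -1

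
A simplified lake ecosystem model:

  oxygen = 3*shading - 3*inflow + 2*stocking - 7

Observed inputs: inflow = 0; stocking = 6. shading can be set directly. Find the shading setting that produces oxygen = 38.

shading = 11

Substituting into the oxygen equation gives oxygen = 3*shading + 5.
Solve 3*shading + 5 = 38: shading = (38 - 5) / 3 = 11.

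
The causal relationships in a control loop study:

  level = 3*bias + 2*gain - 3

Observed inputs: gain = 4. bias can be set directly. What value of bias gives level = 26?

Substituting into the level equation gives level = 3*bias + 5.
Solve 3*bias + 5 = 26: bias = (26 - 5) / 3 = 7.

bias = 7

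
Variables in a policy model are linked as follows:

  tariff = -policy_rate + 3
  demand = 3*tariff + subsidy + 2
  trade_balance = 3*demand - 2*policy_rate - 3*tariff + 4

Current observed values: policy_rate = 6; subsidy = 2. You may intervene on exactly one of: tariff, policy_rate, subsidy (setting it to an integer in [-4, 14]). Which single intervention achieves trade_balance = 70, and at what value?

Intervening on tariff: with other inputs at their observed values, trade_balance = 6*tariff + 4. Solving for 70 gives tariff = 11, within [-4, 14].
Intervening on policy_rate: trade_balance = -8*policy_rate + 34. Reaching 70 requires policy_rate = -9/2, not an integer.
Intervening on subsidy: trade_balance = 3*subsidy - 20. Reaching 70 requires subsidy = 30, outside [-4, 14].

set tariff = 11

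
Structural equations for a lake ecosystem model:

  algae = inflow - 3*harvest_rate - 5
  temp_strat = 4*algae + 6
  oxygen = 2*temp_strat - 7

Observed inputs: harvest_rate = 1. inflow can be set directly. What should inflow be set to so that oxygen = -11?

inflow = 6

Substituting into the algae equation gives algae = inflow - 8.
temp_strat becomes 4*inflow - 26.
Substituting into the oxygen equation gives oxygen = 8*inflow - 59.
Solve 8*inflow - 59 = -11: inflow = (-11 + 59) / 8 = 6.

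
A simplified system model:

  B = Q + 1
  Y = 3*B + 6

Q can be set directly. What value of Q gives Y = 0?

Q = -3

Substituting into the Y equation gives Y = 3*Q + 9.
Solve 3*Q + 9 = 0: Q = (0 - 9) / 3 = -3.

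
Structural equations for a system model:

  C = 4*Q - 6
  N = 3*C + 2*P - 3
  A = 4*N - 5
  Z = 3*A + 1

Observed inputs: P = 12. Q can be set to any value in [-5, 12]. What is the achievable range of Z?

-698 to 1750

Substituting into the N equation gives N = 12*Q + 3.
So A = 48*Q + 7.
So Z = 144*Q + 22.
Linear in Q, so extremes are at the endpoints: Q = -5 gives Z = -698; Q = 12 gives Z = 1750.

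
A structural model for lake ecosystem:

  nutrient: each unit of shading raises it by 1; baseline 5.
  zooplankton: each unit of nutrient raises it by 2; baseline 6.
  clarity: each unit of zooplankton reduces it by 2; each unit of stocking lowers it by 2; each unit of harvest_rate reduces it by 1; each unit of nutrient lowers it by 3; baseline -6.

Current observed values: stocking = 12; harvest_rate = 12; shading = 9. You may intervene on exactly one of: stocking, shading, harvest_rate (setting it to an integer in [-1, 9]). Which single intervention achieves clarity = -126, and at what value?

set stocking = -1

Intervening on stocking: with other inputs at their observed values, clarity = -2*stocking - 128. Solving for -126 gives stocking = -1, within [-1, 9].
Intervening on shading: clarity = -7*shading - 89. Reaching -126 requires shading = 37/7, not an integer.
Intervening on harvest_rate: clarity = -harvest_rate - 140. Reaching -126 requires harvest_rate = -14, outside [-1, 9].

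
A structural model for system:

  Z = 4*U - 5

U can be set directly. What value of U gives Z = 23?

Solve 4*U - 5 = 23: U = (23 + 5) / 4 = 7.

U = 7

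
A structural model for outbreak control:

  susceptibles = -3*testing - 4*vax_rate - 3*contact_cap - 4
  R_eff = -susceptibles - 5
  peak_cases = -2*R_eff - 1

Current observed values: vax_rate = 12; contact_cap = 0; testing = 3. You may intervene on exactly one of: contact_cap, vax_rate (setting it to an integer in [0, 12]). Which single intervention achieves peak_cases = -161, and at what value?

Intervening on contact_cap: with other inputs at their observed values, peak_cases = -6*contact_cap - 113. Solving for -161 gives contact_cap = 8, within [0, 12].
Intervening on vax_rate: peak_cases = -8*vax_rate - 17. Reaching -161 requires vax_rate = 18, outside [0, 12].

set contact_cap = 8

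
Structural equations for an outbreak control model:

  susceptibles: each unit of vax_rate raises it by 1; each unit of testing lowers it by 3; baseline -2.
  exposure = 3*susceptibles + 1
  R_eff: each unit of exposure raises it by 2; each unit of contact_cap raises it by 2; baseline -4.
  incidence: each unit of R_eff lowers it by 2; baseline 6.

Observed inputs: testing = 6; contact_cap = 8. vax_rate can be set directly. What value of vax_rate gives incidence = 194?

vax_rate = 2

Substituting into the susceptibles equation gives susceptibles = vax_rate - 20.
Substituting into the exposure equation gives exposure = 3*vax_rate - 59.
Substituting into the R_eff equation gives R_eff = 6*vax_rate - 106.
Substituting into the incidence equation gives incidence = -12*vax_rate + 218.
Solve -12*vax_rate + 218 = 194: vax_rate = (194 - 218) / -12 = 2.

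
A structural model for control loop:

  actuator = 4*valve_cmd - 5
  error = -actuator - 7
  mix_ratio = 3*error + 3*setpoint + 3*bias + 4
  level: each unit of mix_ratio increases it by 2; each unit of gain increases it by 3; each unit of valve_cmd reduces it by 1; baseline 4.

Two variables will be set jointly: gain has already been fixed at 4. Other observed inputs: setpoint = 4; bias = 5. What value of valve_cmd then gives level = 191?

valve_cmd = -5

With gain held at 4:
Substituting into the error equation gives error = -4*valve_cmd - 2.
Substituting into the mix_ratio equation gives mix_ratio = -12*valve_cmd + 25.
Substituting into the level equation gives level = -25*valve_cmd + 66.
Solve -25*valve_cmd + 66 = 191: valve_cmd = (191 - 66) / -25 = -5.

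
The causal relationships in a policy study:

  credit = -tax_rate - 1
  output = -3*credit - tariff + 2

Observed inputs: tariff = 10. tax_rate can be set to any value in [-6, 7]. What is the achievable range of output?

Substituting into the output equation gives output = 3*tax_rate - 5.
Linear in tax_rate, so extremes are at the endpoints: tax_rate = -6 gives output = -23; tax_rate = 7 gives output = 16.

-23 to 16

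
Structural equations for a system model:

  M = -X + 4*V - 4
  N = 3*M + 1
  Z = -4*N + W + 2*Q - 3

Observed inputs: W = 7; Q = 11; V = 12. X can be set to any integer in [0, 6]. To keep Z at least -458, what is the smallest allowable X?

X = 4

Substituting into the M equation gives M = -X + 44.
This gives N = -3*X + 133.
Substituting into the Z equation gives Z = 12*X - 506.
Require 12*X - 506 ≥ -458, so X ≥ 4.
The smallest integer in [0, 6] satisfying this is 4.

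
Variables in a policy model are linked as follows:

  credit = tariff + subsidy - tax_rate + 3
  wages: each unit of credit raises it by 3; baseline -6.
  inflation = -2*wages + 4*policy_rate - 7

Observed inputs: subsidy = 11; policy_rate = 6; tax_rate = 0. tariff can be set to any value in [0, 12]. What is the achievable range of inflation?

Substituting into the credit equation gives credit = tariff + 14.
So wages = 3*tariff + 36.
Substituting into the inflation equation gives inflation = -6*tariff - 55.
Linear in tariff, so extremes are at the endpoints: tariff = 0 gives inflation = -55; tariff = 12 gives inflation = -127.

-127 to -55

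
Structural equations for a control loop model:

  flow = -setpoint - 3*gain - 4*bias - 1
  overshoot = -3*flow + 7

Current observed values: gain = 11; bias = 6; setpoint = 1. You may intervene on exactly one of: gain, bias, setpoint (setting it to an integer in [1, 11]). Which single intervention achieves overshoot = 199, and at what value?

Intervening on gain: overshoot = 9*gain + 85. Reaching 199 requires gain = 38/3, not an integer.
Intervening on bias: overshoot = 12*bias + 112. Reaching 199 requires bias = 29/4, not an integer.
Intervening on setpoint: with other inputs at their observed values, overshoot = 3*setpoint + 181. Solving for 199 gives setpoint = 6, within [1, 11].

set setpoint = 6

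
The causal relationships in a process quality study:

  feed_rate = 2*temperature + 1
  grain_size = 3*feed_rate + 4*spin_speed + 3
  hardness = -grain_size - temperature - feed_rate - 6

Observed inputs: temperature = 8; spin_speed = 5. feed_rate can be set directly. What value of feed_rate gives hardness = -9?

feed_rate = -7

Intervening on feed_rate fixes its value directly, overriding its dependence on temperature.
Substituting into the grain_size equation gives grain_size = 3*feed_rate + 23.
hardness becomes -4*feed_rate - 37.
Solve -4*feed_rate - 37 = -9: feed_rate = (-9 + 37) / -4 = -7.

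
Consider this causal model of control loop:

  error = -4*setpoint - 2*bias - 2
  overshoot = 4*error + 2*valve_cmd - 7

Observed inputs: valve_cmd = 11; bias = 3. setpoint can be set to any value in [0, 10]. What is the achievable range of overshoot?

-177 to -17

Substituting into the error equation gives error = -4*setpoint - 8.
Substituting into the overshoot equation gives overshoot = -16*setpoint - 17.
Linear in setpoint, so extremes are at the endpoints: setpoint = 0 gives overshoot = -17; setpoint = 10 gives overshoot = -177.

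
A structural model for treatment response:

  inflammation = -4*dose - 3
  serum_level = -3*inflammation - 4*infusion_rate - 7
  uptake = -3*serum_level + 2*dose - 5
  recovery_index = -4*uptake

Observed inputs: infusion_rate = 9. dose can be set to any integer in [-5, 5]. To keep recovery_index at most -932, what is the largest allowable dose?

Substituting into the serum_level equation gives serum_level = 12*dose - 34.
This gives uptake = -34*dose + 97.
Substituting into the recovery_index equation gives recovery_index = 136*dose - 388.
Require 136*dose - 388 ≤ -932, so dose ≤ -4.
The largest integer in [-5, 5] satisfying this is -4.

dose = -4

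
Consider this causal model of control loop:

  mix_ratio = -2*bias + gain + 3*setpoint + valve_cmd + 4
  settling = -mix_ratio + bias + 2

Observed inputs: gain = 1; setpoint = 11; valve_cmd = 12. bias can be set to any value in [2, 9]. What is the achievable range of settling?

Substituting into the mix_ratio equation gives mix_ratio = -2*bias + 50.
Substituting into the settling equation gives settling = 3*bias - 48.
Linear in bias, so extremes are at the endpoints: bias = 2 gives settling = -42; bias = 9 gives settling = -21.

-42 to -21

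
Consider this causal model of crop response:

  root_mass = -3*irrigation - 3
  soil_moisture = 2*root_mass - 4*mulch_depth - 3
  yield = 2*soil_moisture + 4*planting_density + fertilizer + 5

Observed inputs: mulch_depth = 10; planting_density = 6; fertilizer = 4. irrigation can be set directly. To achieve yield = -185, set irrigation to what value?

Substituting into the soil_moisture equation gives soil_moisture = -6*irrigation - 49.
Substituting into the yield equation gives yield = -12*irrigation - 65.
Solve -12*irrigation - 65 = -185: irrigation = (-185 + 65) / -12 = 10.

irrigation = 10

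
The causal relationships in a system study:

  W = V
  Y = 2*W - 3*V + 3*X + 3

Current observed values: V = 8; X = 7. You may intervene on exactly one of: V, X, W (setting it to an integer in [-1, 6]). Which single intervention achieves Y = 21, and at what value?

set V = 3

Intervening on V: with other inputs at their observed values, Y = -V + 24. Solving for 21 gives V = 3, within [-1, 6].
Intervening on X: Y = 3*X - 5. Reaching 21 requires X = 26/3, not an integer.
Intervening on W: Y = 2*W. Reaching 21 requires W = 21/2, not an integer.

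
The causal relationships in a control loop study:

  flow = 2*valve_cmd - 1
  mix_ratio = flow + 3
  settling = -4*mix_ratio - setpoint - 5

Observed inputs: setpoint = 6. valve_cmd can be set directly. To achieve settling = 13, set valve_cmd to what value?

valve_cmd = -4

Substituting into the mix_ratio equation gives mix_ratio = 2*valve_cmd + 2.
settling becomes -8*valve_cmd - 19.
Solve -8*valve_cmd - 19 = 13: valve_cmd = (13 + 19) / -8 = -4.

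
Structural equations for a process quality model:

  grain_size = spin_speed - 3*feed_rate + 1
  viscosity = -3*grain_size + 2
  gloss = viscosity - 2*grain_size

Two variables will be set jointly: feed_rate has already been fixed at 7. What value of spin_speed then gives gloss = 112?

spin_speed = -2

With feed_rate held at 7:
Substituting into the grain_size equation gives grain_size = spin_speed - 20.
Substituting into the viscosity equation gives viscosity = -3*spin_speed + 62.
So gloss = -5*spin_speed + 102.
Solve -5*spin_speed + 102 = 112: spin_speed = (112 - 102) / -5 = -2.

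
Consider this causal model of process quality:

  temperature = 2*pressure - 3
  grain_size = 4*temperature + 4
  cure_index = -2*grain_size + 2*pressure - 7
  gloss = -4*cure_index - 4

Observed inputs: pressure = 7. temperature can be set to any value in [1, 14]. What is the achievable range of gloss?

32 to 448

Intervening on temperature fixes its value directly, overriding its dependence on pressure.
Substituting into the cure_index equation gives cure_index = -8*temperature - 1.
This gives gloss = 32*temperature.
Linear in temperature, so extremes are at the endpoints: temperature = 1 gives gloss = 32; temperature = 14 gives gloss = 448.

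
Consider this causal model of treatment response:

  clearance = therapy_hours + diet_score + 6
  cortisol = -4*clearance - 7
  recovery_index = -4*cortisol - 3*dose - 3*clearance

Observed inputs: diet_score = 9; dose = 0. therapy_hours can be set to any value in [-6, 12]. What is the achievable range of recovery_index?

Substituting into the clearance equation gives clearance = therapy_hours + 15.
This gives cortisol = -4*therapy_hours - 67.
Substituting into the recovery_index equation gives recovery_index = 13*therapy_hours + 223.
Linear in therapy_hours, so extremes are at the endpoints: therapy_hours = -6 gives recovery_index = 145; therapy_hours = 12 gives recovery_index = 379.

145 to 379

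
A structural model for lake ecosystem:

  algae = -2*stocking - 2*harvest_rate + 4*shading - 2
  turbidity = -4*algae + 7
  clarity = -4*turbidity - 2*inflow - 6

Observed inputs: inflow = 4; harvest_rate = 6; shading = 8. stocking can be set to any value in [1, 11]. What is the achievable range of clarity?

Substituting into the algae equation gives algae = -2*stocking + 18.
turbidity becomes 8*stocking - 65.
This gives clarity = -32*stocking + 246.
Linear in stocking, so extremes are at the endpoints: stocking = 1 gives clarity = 214; stocking = 11 gives clarity = -106.

-106 to 214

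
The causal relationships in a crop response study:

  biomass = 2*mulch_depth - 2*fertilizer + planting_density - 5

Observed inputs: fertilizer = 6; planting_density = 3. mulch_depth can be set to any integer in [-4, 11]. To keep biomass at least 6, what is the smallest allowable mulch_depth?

Substituting into the biomass equation gives biomass = 2*mulch_depth - 14.
Require 2*mulch_depth - 14 ≥ 6, so mulch_depth ≥ 10.
The smallest integer in [-4, 11] satisfying this is 10.

mulch_depth = 10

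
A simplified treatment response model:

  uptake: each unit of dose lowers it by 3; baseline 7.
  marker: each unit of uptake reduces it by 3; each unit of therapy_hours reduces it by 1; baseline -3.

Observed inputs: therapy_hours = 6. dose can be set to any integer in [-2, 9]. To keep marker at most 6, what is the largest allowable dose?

dose = 4

Substituting into the marker equation gives marker = 9*dose - 30.
Require 9*dose - 30 ≤ 6, so dose ≤ 4.
The largest integer in [-2, 9] satisfying this is 4.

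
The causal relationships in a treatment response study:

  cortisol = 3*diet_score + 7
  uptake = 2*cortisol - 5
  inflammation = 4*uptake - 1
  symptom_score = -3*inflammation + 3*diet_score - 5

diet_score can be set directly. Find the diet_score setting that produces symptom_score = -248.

Substituting into the uptake equation gives uptake = 6*diet_score + 9.
inflammation becomes 24*diet_score + 35.
Substituting into the symptom_score equation gives symptom_score = -69*diet_score - 110.
Solve -69*diet_score - 110 = -248: diet_score = (-248 + 110) / -69 = 2.

diet_score = 2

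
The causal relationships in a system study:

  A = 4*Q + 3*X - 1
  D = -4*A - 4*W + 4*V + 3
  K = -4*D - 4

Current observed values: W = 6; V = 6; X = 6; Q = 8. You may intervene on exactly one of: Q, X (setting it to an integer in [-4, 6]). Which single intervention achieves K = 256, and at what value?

set Q = 0

Intervening on Q: with other inputs at their observed values, K = 64*Q + 256. Solving for 256 gives Q = 0, within [-4, 6].
Intervening on X: K = 48*X + 480. Reaching 256 requires X = -14/3, not an integer.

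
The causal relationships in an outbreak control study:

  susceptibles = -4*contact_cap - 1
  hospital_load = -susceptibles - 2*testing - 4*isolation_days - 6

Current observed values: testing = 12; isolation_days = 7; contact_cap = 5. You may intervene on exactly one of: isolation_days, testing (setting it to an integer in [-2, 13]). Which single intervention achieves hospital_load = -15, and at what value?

set testing = 1

Intervening on isolation_days: hospital_load = -4*isolation_days - 9. Reaching -15 requires isolation_days = 3/2, not an integer.
Intervening on testing: with other inputs at their observed values, hospital_load = -2*testing - 13. Solving for -15 gives testing = 1, within [-2, 13].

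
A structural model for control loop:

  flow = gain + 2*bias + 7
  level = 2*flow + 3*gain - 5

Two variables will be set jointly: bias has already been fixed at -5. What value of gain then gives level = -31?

gain = -4

With bias held at -5:
Substituting into the flow equation gives flow = gain - 3.
Substituting into the level equation gives level = 5*gain - 11.
Solve 5*gain - 11 = -31: gain = (-31 + 11) / 5 = -4.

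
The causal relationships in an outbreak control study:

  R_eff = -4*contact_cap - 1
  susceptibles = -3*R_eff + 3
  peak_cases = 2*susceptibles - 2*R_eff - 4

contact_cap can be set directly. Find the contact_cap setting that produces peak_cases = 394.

Substituting into the susceptibles equation gives susceptibles = 12*contact_cap + 6.
Substituting into the peak_cases equation gives peak_cases = 32*contact_cap + 10.
Solve 32*contact_cap + 10 = 394: contact_cap = (394 - 10) / 32 = 12.

contact_cap = 12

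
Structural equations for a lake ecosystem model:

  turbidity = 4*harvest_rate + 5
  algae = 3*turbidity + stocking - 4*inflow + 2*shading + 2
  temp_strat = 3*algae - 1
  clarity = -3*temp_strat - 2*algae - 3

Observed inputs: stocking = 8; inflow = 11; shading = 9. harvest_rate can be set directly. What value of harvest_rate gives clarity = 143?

Substituting into the algae equation gives algae = 12*harvest_rate - 1.
Substituting into the temp_strat equation gives temp_strat = 36*harvest_rate - 4.
Substituting into the clarity equation gives clarity = -132*harvest_rate + 11.
Solve -132*harvest_rate + 11 = 143: harvest_rate = (143 - 11) / -132 = -1.

harvest_rate = -1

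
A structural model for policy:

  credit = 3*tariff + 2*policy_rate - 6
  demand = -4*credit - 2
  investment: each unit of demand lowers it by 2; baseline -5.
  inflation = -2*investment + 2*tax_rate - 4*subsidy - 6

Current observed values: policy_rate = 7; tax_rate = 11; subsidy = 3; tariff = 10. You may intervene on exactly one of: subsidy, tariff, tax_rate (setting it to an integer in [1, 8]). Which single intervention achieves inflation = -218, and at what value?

Intervening on subsidy: inflation = -4*subsidy - 590. Reaching -218 requires subsidy = -93, outside [1, 8].
Intervening on tariff: with other inputs at their observed values, inflation = -48*tariff - 122. Solving for -218 gives tariff = 2, within [1, 8].
Intervening on tax_rate: inflation = 2*tax_rate - 624. Reaching -218 requires tax_rate = 203, outside [1, 8].

set tariff = 2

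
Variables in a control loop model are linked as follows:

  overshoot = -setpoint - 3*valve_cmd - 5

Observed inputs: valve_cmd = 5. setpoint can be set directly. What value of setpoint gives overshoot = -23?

Substituting into the overshoot equation gives overshoot = -setpoint - 20.
Solve -setpoint - 20 = -23: setpoint = (-23 + 20) / -1 = 3.

setpoint = 3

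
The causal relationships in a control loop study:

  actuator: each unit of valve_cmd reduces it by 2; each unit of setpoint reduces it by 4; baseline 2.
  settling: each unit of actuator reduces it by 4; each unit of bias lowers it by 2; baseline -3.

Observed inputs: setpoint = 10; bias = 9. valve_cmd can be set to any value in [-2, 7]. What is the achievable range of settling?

115 to 187

Substituting into the actuator equation gives actuator = -2*valve_cmd - 38.
Substituting into the settling equation gives settling = 8*valve_cmd + 131.
Linear in valve_cmd, so extremes are at the endpoints: valve_cmd = -2 gives settling = 115; valve_cmd = 7 gives settling = 187.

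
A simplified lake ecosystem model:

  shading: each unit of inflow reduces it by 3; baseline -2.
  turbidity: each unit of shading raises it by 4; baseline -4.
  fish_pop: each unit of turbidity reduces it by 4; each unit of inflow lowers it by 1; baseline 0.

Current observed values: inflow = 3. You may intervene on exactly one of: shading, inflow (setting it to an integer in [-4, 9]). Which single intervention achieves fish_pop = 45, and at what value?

Intervening on shading: with other inputs at their observed values, fish_pop = -16*shading + 13. Solving for 45 gives shading = -2, within [-4, 9].
Intervening on inflow: fish_pop = 47*inflow + 48. Reaching 45 requires inflow = -3/47, not an integer.

set shading = -2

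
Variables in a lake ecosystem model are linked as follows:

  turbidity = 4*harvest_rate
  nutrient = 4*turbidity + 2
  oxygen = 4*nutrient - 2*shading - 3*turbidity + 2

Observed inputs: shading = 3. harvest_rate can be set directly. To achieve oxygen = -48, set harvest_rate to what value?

harvest_rate = -1

Substituting into the nutrient equation gives nutrient = 16*harvest_rate + 2.
This gives oxygen = 52*harvest_rate + 4.
Solve 52*harvest_rate + 4 = -48: harvest_rate = (-48 - 4) / 52 = -1.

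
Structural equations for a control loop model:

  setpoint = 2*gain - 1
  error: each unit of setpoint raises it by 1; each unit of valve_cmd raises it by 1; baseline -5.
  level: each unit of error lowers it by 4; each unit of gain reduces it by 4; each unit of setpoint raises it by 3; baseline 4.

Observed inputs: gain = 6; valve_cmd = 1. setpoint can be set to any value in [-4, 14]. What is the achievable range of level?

Intervening on setpoint fixes its value directly, overriding its dependence on gain.
Substituting into the error equation gives error = setpoint - 4.
This gives level = -setpoint - 4.
Linear in setpoint, so extremes are at the endpoints: setpoint = -4 gives level = 0; setpoint = 14 gives level = -18.

-18 to 0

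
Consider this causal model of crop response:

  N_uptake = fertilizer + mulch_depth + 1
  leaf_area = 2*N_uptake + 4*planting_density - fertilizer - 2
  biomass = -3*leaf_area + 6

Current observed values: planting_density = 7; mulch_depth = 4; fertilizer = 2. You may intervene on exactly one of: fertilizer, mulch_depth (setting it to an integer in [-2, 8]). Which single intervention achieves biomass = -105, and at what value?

Intervening on fertilizer: with other inputs at their observed values, biomass = -3*fertilizer - 102. Solving for -105 gives fertilizer = 1, within [-2, 8].
Intervening on mulch_depth: biomass = -6*mulch_depth - 84. Reaching -105 requires mulch_depth = 7/2, not an integer.

set fertilizer = 1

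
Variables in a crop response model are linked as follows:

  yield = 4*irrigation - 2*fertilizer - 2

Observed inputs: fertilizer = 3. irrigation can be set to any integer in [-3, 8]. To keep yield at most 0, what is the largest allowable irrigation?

Substituting into the yield equation gives yield = 4*irrigation - 8.
Require 4*irrigation - 8 ≤ 0, so irrigation ≤ 2.
The largest integer in [-3, 8] satisfying this is 2.

irrigation = 2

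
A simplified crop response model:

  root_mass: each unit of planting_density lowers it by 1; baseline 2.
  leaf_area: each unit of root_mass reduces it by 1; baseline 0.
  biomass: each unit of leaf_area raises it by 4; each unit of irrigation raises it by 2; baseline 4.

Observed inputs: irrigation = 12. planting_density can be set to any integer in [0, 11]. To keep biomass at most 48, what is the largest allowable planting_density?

planting_density = 7

Substituting into the leaf_area equation gives leaf_area = planting_density - 2.
So biomass = 4*planting_density + 20.
Require 4*planting_density + 20 ≤ 48, so planting_density ≤ 7.
The largest integer in [0, 11] satisfying this is 7.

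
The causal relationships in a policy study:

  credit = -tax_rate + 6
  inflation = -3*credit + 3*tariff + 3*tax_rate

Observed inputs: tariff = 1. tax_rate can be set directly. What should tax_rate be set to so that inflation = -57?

tax_rate = -7

Substituting into the inflation equation gives inflation = 6*tax_rate - 15.
Solve 6*tax_rate - 15 = -57: tax_rate = (-57 + 15) / 6 = -7.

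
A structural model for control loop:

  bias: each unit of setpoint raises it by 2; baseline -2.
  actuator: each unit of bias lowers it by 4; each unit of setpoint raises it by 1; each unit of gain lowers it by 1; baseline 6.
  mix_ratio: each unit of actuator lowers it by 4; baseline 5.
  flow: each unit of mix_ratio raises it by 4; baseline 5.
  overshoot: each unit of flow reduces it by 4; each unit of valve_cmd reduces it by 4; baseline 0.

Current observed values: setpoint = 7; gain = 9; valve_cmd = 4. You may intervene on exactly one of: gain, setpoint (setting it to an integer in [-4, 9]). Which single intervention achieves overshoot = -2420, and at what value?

set gain = 1

Intervening on gain: with other inputs at their observed values, overshoot = -64*gain - 2356. Solving for -2420 gives gain = 1, within [-4, 9].
Intervening on setpoint: overshoot = -448*setpoint + 204. Reaching -2420 requires setpoint = 41/7, not an integer.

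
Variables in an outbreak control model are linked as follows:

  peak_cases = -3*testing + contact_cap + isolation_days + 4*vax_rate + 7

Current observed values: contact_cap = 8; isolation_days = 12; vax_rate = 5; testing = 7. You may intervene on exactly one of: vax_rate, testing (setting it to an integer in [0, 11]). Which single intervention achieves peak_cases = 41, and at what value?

set testing = 2

Intervening on vax_rate: peak_cases = 4*vax_rate + 6. Reaching 41 requires vax_rate = 35/4, not an integer.
Intervening on testing: with other inputs at their observed values, peak_cases = -3*testing + 47. Solving for 41 gives testing = 2, within [0, 11].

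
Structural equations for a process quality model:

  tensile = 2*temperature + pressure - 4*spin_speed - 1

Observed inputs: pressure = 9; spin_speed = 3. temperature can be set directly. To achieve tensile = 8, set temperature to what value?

temperature = 6

Substituting into the tensile equation gives tensile = 2*temperature - 4.
Solve 2*temperature - 4 = 8: temperature = (8 + 4) / 2 = 6.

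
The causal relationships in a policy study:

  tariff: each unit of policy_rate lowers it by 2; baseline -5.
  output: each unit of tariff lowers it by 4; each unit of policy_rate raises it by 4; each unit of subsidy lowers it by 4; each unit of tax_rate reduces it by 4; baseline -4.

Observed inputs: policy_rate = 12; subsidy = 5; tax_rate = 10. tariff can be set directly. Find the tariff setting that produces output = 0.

Intervening on tariff fixes its value directly, overriding its dependence on policy_rate.
Substituting into the output equation gives output = -4*tariff - 16.
Solve -4*tariff - 16 = 0: tariff = (0 + 16) / -4 = -4.

tariff = -4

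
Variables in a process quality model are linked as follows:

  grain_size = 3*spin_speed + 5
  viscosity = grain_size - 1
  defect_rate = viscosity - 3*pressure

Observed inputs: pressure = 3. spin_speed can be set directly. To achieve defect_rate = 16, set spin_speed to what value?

spin_speed = 7

Substituting into the viscosity equation gives viscosity = 3*spin_speed + 4.
defect_rate becomes 3*spin_speed - 5.
Solve 3*spin_speed - 5 = 16: spin_speed = (16 + 5) / 3 = 7.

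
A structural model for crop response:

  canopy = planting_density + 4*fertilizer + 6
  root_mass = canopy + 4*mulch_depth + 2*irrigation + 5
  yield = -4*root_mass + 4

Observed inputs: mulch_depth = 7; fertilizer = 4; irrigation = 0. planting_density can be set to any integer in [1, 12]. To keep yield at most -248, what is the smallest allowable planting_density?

Substituting into the canopy equation gives canopy = planting_density + 22.
root_mass becomes planting_density + 55.
This gives yield = -4*planting_density - 216.
Require -4*planting_density - 216 ≤ -248, so planting_density ≥ 8.
The smallest integer in [1, 12] satisfying this is 8.

planting_density = 8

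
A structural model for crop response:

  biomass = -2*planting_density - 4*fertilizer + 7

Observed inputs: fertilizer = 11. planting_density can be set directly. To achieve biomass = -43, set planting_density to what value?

planting_density = 3

Substituting into the biomass equation gives biomass = -2*planting_density - 37.
Solve -2*planting_density - 37 = -43: planting_density = (-43 + 37) / -2 = 3.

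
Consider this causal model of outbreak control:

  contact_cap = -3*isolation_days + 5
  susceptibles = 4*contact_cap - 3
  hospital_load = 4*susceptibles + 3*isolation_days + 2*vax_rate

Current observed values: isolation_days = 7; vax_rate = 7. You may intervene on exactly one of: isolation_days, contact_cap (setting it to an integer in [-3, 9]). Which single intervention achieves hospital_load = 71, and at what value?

Intervening on isolation_days: hospital_load = -45*isolation_days + 82. Reaching 71 requires isolation_days = 11/45, not an integer.
Intervening on contact_cap: with other inputs at their observed values, hospital_load = 16*contact_cap + 23. Solving for 71 gives contact_cap = 3, within [-3, 9].

set contact_cap = 3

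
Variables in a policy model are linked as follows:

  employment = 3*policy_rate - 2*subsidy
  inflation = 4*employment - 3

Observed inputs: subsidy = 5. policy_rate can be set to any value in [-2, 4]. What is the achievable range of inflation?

-67 to 5

Substituting into the employment equation gives employment = 3*policy_rate - 10.
inflation becomes 12*policy_rate - 43.
Linear in policy_rate, so extremes are at the endpoints: policy_rate = -2 gives inflation = -67; policy_rate = 4 gives inflation = 5.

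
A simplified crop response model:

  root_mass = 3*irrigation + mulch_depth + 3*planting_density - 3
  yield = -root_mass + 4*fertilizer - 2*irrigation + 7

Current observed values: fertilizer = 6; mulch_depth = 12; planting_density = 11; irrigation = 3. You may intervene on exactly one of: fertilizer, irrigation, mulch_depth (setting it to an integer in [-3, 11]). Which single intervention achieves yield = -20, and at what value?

Intervening on fertilizer: yield = 4*fertilizer - 50. Reaching -20 requires fertilizer = 15/2, not an integer.
Intervening on irrigation: yield = -5*irrigation - 11. Reaching -20 requires irrigation = 9/5, not an integer.
Intervening on mulch_depth: with other inputs at their observed values, yield = -mulch_depth - 14. Solving for -20 gives mulch_depth = 6, within [-3, 11].

set mulch_depth = 6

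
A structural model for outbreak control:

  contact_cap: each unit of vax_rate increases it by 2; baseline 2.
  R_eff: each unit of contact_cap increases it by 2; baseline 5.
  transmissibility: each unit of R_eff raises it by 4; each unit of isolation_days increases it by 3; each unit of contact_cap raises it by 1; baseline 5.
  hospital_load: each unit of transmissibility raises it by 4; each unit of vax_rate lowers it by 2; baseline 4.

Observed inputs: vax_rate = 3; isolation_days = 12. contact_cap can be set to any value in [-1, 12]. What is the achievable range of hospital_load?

Intervening on contact_cap fixes its value directly, overriding its dependence on vax_rate.
Substituting into the transmissibility equation gives transmissibility = 9*contact_cap + 61.
hospital_load becomes 36*contact_cap + 242.
Linear in contact_cap, so extremes are at the endpoints: contact_cap = -1 gives hospital_load = 206; contact_cap = 12 gives hospital_load = 674.

206 to 674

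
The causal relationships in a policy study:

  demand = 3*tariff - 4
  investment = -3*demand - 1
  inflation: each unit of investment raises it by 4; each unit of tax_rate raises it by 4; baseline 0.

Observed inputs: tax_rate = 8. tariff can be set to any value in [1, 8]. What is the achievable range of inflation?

Substituting into the investment equation gives investment = -9*tariff + 11.
Substituting into the inflation equation gives inflation = -36*tariff + 76.
Linear in tariff, so extremes are at the endpoints: tariff = 1 gives inflation = 40; tariff = 8 gives inflation = -212.

-212 to 40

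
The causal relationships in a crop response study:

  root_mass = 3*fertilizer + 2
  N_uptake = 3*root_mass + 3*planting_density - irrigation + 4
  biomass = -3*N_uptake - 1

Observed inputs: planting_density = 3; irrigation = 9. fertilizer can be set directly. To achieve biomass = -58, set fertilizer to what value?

Substituting into the N_uptake equation gives N_uptake = 9*fertilizer + 10.
Substituting into the biomass equation gives biomass = -27*fertilizer - 31.
Solve -27*fertilizer - 31 = -58: fertilizer = (-58 + 31) / -27 = 1.

fertilizer = 1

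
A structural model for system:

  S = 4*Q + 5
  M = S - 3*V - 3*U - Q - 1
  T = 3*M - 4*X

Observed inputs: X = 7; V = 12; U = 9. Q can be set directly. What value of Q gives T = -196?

Q = 1

Substituting into the M equation gives M = 3*Q - 59.
T becomes 9*Q - 205.
Solve 9*Q - 205 = -196: Q = (-196 + 205) / 9 = 1.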